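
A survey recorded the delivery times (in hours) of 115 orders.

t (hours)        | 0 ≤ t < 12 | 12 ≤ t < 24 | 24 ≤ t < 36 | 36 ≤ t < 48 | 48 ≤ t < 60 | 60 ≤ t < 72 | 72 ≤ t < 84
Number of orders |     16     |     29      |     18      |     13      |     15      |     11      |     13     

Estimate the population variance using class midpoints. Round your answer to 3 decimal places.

Midpoints: 6, 18, 30, 42, 54, 66, 78
n = 115, Σfm = 4254, mean = 36.9913
Σfm² = 219852
Σf(m − x̄)² = Σfm² − (Σfm)²/n = 219852 − 4254²/115 = 62490.9913
Population variance = 62490.9913 / 115 = 543.3999

543.400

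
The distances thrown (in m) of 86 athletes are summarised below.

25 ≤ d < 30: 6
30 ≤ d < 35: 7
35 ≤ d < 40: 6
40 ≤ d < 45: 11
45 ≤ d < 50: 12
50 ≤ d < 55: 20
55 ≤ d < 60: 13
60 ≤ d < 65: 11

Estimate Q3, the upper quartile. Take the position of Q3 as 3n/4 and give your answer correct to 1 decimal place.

56.0

Cumulative frequencies: 6, 13, 19, 30, 42, 62, 75, 86
n = 86; position = 3n/4 = 64.5.
This falls in the class 55 ≤ d < 60: L = 55, F = 62, f = 13, h = 5.
Upper quartile ≈ 55 + ((64.5 − 62) / 13) × 5 = 55.9615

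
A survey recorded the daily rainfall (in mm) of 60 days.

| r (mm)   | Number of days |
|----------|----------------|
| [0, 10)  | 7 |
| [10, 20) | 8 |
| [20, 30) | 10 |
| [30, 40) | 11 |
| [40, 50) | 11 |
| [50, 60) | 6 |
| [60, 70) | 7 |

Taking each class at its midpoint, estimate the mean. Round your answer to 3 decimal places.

Midpoints: 5, 15, 25, 35, 45, 55, 65
Σfm = 7×5 + 8×15 + 10×25 + 11×35 + 11×45 + 6×55 + 7×65 = 2070
n = Σf = 60
Mean = 2070 / 60 = 34.5000

34.500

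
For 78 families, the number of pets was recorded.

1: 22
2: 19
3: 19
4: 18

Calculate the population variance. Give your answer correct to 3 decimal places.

1.270

Values: 1, 2, 3, 4
n = 78, Σfx = 189, mean = 2.4231
Σfx² = 557
Σf(x − x̄)² = Σfx² − (Σfx)²/n = 557 − 189²/78 = 99.0385
Population variance = 99.0385 / 78 = 1.2697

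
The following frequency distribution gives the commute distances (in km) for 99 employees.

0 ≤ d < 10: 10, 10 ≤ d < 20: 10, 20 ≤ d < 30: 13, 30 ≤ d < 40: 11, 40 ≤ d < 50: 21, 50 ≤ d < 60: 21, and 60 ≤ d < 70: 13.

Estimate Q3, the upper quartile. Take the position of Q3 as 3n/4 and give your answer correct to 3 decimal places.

Cumulative frequencies: 10, 20, 33, 44, 65, 86, 99
n = 99; position = 3n/4 = 74.25.
This falls in the class 50 ≤ d < 60: L = 50, F = 65, f = 21, h = 10.
Upper quartile ≈ 50 + ((74.25 − 65) / 21) × 10 = 54.4048

54.405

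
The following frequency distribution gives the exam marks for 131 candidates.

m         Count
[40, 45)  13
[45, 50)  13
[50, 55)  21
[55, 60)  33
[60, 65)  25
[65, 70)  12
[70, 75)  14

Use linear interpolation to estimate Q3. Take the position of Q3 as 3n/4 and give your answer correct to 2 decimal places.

Cumulative frequencies: 13, 26, 47, 80, 105, 117, 131
n = 131; position = 3n/4 = 98.25.
This falls in the class [60, 65): L = 60, F = 80, f = 25, h = 5.
Upper quartile ≈ 60 + ((98.25 − 80) / 25) × 5 = 63.6500

63.65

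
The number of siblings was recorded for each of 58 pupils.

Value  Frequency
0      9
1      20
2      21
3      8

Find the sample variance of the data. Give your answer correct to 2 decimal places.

Values: 0, 1, 2, 3
n = 58, Σfx = 86, mean = 1.4828
Σfx² = 176
Σf(x − x̄)² = Σfx² − (Σfx)²/n = 176 − 86²/58 = 48.4828
Sample variance = 48.4828 / 57 = 0.8506

0.85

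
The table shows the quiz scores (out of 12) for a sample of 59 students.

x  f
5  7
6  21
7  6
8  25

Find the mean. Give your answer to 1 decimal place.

Values: 5, 6, 7, 8
Σfx = 7×5 + 21×6 + 6×7 + 25×8 = 403
n = Σf = 59
Mean = 403 / 59 = 6.8305

6.8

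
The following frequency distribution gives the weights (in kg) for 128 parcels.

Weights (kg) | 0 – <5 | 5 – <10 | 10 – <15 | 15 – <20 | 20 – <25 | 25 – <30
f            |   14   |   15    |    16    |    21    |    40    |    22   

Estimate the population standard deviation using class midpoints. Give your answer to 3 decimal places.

Midpoints: 2.5, 7.5, 12.5, 17.5, 22.5, 27.5
n = 128, Σfm = 2220, mean = 17.3438
Σfm² = 46750
Σf(m − x̄)² = Σfm² − (Σfm)²/n = 46750 − 2220²/128 = 8246.8750
Population variance = 8246.8750 / 128 = 64.4287
Standard deviation = √64.4287 = 8.0267

8.027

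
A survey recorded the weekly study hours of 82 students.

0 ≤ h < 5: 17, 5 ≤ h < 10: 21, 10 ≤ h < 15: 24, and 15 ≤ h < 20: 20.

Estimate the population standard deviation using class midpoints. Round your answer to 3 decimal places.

5.355

Midpoints: 2.5, 7.5, 12.5, 17.5
n = 82, Σfm = 850, mean = 10.3659
Σfm² = 11162.5
Σf(m − x̄)² = Σfm² − (Σfm)²/n = 11162.5 − 850²/82 = 2351.5244
Population variance = 2351.5244 / 82 = 28.6771
Standard deviation = √28.6771 = 5.3551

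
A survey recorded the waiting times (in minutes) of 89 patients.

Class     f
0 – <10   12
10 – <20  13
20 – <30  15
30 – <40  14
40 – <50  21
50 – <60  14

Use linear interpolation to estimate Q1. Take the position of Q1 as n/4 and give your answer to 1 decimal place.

17.9

Cumulative frequencies: 12, 25, 40, 54, 75, 89
n = 89; position = n/4 = 22.25.
This falls in the class 10 – <20: L = 10, F = 12, f = 13, h = 10.
Lower quartile ≈ 10 + ((22.25 − 12) / 13) × 10 = 17.8846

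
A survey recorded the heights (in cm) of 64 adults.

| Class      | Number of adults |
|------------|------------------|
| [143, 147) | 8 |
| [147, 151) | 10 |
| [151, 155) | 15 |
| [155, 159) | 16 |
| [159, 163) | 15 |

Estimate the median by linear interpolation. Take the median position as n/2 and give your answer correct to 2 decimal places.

Cumulative frequencies: 8, 18, 33, 49, 64
n = 64; position = n/2 = 32.
This falls in the class [151, 155): L = 151, F = 18, f = 15, h = 4.
Median ≈ 151 + ((32 − 18) / 15) × 4 = 154.7333

154.73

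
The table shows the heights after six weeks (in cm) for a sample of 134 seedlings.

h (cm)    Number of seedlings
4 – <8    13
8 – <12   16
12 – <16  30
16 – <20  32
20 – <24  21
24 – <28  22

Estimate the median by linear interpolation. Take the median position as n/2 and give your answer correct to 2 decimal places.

Cumulative frequencies: 13, 29, 59, 91, 112, 134
n = 134; position = n/2 = 67.
This falls in the class 16 – <20: L = 16, F = 59, f = 32, h = 4.
Median ≈ 16 + ((67 − 59) / 32) × 4 = 17.0000

17.00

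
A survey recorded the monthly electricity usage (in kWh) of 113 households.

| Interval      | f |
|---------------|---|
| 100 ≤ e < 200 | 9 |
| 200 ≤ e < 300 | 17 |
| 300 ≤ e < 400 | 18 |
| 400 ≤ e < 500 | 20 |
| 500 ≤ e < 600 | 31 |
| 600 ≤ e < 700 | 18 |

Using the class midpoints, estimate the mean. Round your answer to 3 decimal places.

439.381

Midpoints: 150, 250, 350, 450, 550, 650
Σfm = 9×150 + 17×250 + 18×350 + 20×450 + 31×550 + 18×650 = 49650
n = Σf = 113
Mean = 49650 / 113 = 439.3805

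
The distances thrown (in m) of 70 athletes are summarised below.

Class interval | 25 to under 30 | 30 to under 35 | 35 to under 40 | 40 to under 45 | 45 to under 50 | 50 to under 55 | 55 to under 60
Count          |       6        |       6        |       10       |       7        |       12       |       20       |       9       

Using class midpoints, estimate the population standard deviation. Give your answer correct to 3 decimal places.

9.244

Midpoints: 27.5, 32.5, 37.5, 42.5, 47.5, 52.5, 57.5
n = 70, Σfm = 3170, mean = 45.2857
Σfm² = 149537.5
Σf(m − x̄)² = Σfm² − (Σfm)²/n = 149537.5 − 3170²/70 = 5981.7857
Population variance = 5981.7857 / 70 = 85.4541
Standard deviation = √85.4541 = 9.2441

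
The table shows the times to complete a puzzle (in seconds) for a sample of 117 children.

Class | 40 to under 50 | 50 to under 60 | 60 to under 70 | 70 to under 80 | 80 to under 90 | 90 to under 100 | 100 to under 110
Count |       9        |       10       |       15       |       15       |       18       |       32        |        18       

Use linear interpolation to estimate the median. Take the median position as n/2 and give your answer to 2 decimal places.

Cumulative frequencies: 9, 19, 34, 49, 67, 99, 117
n = 117; position = n/2 = 58.5.
This falls in the class 80 to under 90: L = 80, F = 49, f = 18, h = 10.
Median ≈ 80 + ((58.5 − 49) / 18) × 10 = 85.2778

85.28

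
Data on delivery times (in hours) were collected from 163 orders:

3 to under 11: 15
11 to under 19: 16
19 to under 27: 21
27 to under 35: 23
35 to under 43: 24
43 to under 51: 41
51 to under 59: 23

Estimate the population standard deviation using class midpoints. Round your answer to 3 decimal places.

Midpoints: 7, 15, 23, 31, 39, 47, 55
n = 163, Σfm = 5669, mean = 34.7791
Σfm² = 234195
Σf(m − x̄)² = Σfm² − (Σfm)²/n = 234195 − 5669²/163 = 37032.0491
Population variance = 37032.0491 / 163 = 227.1905
Standard deviation = √227.1905 = 15.0728

15.073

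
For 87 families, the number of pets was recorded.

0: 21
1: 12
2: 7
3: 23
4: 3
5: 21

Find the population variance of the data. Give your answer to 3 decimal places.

3.487

Values: 0, 1, 2, 3, 4, 5
n = 87, Σfx = 212, mean = 2.4368
Σfx² = 820
Σf(x − x̄)² = Σfx² − (Σfx)²/n = 820 − 212²/87 = 303.4023
Population variance = 303.4023 / 87 = 3.4874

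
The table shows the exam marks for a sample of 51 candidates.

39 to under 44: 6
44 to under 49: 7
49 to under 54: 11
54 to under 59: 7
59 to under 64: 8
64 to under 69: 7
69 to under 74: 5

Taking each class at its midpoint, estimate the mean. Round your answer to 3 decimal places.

55.912

Midpoints: 41.5, 46.5, 51.5, 56.5, 61.5, 66.5, 71.5
Σfm = 6×41.5 + 7×46.5 + 11×51.5 + 7×56.5 + 8×61.5 + 7×66.5 + 5×71.5 = 2851.5
n = Σf = 51
Mean = 2851.5 / 51 = 55.9118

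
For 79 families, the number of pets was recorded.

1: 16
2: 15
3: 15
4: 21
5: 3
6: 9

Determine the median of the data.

3

Cumulative frequencies: 16, 31, 46, 67, 70, 79
n = 79, so the median is the value in position (n+1)/2 = 40.
Position 40 falls at value 3.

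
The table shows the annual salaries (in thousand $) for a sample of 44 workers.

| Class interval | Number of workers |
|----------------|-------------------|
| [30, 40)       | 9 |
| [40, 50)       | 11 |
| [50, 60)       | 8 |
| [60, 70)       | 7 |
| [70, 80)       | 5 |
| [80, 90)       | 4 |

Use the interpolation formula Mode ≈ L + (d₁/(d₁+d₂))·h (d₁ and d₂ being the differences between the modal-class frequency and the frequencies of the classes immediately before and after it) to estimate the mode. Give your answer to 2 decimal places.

Modal class: [40, 50) (highest frequency 11).
d₁ = 11 − 9 = 2, d₂ = 11 − 8 = 3
Mode ≈ 40 + (2/(2+3)) × 10 = 40 + 4.0000 = 44.0000

44.00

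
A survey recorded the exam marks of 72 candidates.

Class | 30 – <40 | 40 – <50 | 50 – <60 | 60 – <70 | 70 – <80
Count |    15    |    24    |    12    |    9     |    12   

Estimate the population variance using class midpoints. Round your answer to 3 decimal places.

187.326

Midpoints: 35, 45, 55, 65, 75
n = 72, Σfm = 3750, mean = 52.0833
Σfm² = 208800
Σf(m − x̄)² = Σfm² − (Σfm)²/n = 208800 − 3750²/72 = 13487.5000
Population variance = 13487.5000 / 72 = 187.3264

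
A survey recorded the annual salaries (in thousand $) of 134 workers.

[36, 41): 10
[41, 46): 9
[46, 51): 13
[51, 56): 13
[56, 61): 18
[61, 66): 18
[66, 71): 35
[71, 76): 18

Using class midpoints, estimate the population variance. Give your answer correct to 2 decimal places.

114.99

Midpoints: 38.5, 43.5, 48.5, 53.5, 58.5, 63.5, 68.5, 73.5
n = 134, Σfm = 8019, mean = 59.8433
Σfm² = 495291.5
Σf(m − x̄)² = Σfm² − (Σfm)²/n = 495291.5 − 8019²/134 = 15408.2090
Population variance = 15408.2090 / 134 = 114.9866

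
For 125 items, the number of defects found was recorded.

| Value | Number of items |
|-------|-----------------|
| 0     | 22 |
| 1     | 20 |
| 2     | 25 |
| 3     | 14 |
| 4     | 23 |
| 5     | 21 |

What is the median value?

Cumulative frequencies: 22, 42, 67, 81, 104, 125
n = 125, so the median is the value in position (n+1)/2 = 63.
Position 63 falls at value 2.

2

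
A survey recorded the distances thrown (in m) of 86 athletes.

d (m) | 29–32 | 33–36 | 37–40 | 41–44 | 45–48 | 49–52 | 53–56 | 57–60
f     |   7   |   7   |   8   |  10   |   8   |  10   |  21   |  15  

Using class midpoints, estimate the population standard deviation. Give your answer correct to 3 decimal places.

Midpoints: 30.5, 34.5, 38.5, 42.5, 46.5, 50.5, 54.5, 58.5
n = 86, Σfm = 4087, mean = 47.5233
Σfm² = 201273.5
Σf(m − x̄)² = Σfm² − (Σfm)²/n = 201273.5 − 4087²/86 = 7045.9535
Population variance = 7045.9535 / 86 = 81.9297
Standard deviation = √81.9297 = 9.0515

9.052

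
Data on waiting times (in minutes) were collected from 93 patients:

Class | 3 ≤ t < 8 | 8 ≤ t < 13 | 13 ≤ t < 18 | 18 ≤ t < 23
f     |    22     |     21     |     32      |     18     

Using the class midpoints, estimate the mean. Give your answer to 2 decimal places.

12.97

Midpoints: 5.5, 10.5, 15.5, 20.5
Σfm = 22×5.5 + 21×10.5 + 32×15.5 + 18×20.5 = 1206.5
n = Σf = 93
Mean = 1206.5 / 93 = 12.9731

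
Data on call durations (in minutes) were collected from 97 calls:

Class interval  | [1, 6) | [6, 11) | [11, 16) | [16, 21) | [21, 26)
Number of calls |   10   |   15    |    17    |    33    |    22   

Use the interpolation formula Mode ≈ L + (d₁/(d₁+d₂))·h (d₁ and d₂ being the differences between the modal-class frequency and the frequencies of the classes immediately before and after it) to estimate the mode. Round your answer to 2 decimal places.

Modal class: [16, 21) (highest frequency 33).
d₁ = 33 − 17 = 16, d₂ = 33 − 22 = 11
Mode ≈ 16 + (16/(16+11)) × 5 = 16 + 2.9630 = 18.9630

18.96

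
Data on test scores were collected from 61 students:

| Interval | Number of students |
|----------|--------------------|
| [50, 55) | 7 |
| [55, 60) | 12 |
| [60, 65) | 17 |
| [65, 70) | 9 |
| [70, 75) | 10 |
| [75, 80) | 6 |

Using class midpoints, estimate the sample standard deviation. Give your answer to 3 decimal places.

Midpoints: 52.5, 57.5, 62.5, 67.5, 72.5, 77.5
n = 61, Σfm = 3917.5, mean = 64.2213
Σfm² = 254981.25
Σf(m − x̄)² = Σfm² − (Σfm)²/n = 254981.25 − 3917.5²/61 = 3394.2623
Sample variance = 3394.2623 / 60 = 56.5710
Standard deviation = √56.5710 = 7.5214

7.521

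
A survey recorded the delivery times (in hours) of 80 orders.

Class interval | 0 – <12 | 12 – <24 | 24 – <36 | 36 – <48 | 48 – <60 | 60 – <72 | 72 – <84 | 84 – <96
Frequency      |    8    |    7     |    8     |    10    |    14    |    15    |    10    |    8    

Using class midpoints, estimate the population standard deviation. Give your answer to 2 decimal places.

Midpoints: 6, 18, 30, 42, 54, 66, 78, 90
n = 80, Σfm = 4080, mean = 51.0000
Σfm² = 259200
Σf(m − x̄)² = Σfm² − (Σfm)²/n = 259200 − 4080²/80 = 51120.0000
Population variance = 51120.0000 / 80 = 639.0000
Standard deviation = √639.0000 = 25.2784

25.28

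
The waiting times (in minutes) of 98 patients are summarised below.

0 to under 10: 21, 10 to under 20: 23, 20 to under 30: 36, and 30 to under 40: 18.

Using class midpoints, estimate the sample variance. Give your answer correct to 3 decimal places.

Midpoints: 5, 15, 25, 35
n = 98, Σfm = 1980, mean = 20.2041
Σfm² = 50250
Σf(m − x̄)² = Σfm² − (Σfm)²/n = 50250 − 1980²/98 = 10245.9184
Sample variance = 10245.9184 / 97 = 105.6280

105.628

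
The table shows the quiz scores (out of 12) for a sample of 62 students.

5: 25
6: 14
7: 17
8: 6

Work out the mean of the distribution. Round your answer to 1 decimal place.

Values: 5, 6, 7, 8
Σfx = 25×5 + 14×6 + 17×7 + 6×8 = 376
n = Σf = 62
Mean = 376 / 62 = 6.0645

6.1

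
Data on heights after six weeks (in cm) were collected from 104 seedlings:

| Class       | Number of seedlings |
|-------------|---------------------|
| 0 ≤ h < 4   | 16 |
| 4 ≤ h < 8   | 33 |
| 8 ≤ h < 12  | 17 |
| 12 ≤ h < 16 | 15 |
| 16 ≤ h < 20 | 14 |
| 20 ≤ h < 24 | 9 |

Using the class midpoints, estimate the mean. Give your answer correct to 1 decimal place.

10.2

Midpoints: 2, 6, 10, 14, 18, 22
Σfm = 16×2 + 33×6 + 17×10 + 15×14 + 14×18 + 9×22 = 1060
n = Σf = 104
Mean = 1060 / 104 = 10.1923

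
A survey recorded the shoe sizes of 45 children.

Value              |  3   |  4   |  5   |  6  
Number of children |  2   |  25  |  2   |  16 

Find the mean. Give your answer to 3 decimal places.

Values: 3, 4, 5, 6
Σfx = 2×3 + 25×4 + 2×5 + 16×6 = 212
n = Σf = 45
Mean = 212 / 45 = 4.7111

4.711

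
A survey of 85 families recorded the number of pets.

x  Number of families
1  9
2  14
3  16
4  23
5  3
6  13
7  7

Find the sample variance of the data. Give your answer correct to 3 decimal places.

Values: 1, 2, 3, 4, 5, 6, 7
n = 85, Σfx = 319, mean = 3.7529
Σfx² = 1463
Σf(x − x̄)² = Σfx² − (Σfx)²/n = 1463 − 319²/85 = 265.8118
Sample variance = 265.8118 / 84 = 3.1644

3.164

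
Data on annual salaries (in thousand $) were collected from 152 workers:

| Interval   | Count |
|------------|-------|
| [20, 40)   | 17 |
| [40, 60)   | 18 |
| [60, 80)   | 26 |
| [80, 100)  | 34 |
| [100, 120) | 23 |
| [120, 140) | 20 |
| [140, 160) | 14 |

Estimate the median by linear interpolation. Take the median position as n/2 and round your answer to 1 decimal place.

88.8

Cumulative frequencies: 17, 35, 61, 95, 118, 138, 152
n = 152; position = n/2 = 76.
This falls in the class [80, 100): L = 80, F = 61, f = 34, h = 20.
Median ≈ 80 + ((76 − 61) / 34) × 20 = 88.8235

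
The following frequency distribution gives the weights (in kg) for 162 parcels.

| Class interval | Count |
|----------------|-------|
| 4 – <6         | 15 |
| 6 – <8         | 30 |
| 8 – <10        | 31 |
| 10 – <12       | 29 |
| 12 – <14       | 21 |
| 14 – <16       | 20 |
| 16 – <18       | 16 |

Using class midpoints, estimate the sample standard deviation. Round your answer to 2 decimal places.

Midpoints: 5, 7, 9, 11, 13, 15, 17
n = 162, Σfm = 1728, mean = 10.6667
Σfm² = 20538
Σf(m − x̄)² = Σfm² − (Σfm)²/n = 20538 − 1728²/162 = 2106.0000
Sample variance = 2106.0000 / 161 = 13.0807
Standard deviation = √13.0807 = 3.6167

3.62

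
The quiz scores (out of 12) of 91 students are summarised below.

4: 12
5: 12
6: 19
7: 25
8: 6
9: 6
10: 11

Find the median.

Cumulative frequencies: 12, 24, 43, 68, 74, 80, 91
n = 91, so the median is the value in position (n+1)/2 = 46.
Position 46 falls at value 7.

7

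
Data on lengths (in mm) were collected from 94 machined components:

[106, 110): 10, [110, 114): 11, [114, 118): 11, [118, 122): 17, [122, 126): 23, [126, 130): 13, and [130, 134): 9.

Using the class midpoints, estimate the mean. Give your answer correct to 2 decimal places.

120.55

Midpoints: 108, 112, 116, 120, 124, 128, 132
Σfm = 10×108 + 11×112 + 11×116 + 17×120 + 23×124 + 13×128 + 9×132 = 11332
n = Σf = 94
Mean = 11332 / 94 = 120.5532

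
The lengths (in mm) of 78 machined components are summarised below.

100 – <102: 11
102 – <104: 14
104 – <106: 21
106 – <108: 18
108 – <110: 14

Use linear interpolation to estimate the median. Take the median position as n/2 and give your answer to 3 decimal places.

Cumulative frequencies: 11, 25, 46, 64, 78
n = 78; position = n/2 = 39.
This falls in the class 104 – <106: L = 104, F = 25, f = 21, h = 2.
Median ≈ 104 + ((39 − 25) / 21) × 2 = 105.3333

105.333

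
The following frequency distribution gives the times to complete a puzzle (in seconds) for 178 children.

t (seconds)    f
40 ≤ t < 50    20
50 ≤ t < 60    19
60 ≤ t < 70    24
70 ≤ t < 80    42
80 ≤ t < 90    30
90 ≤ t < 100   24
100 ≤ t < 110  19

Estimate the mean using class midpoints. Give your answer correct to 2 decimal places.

75.73

Midpoints: 45, 55, 65, 75, 85, 95, 105
Σfm = 20×45 + 19×55 + 24×65 + 42×75 + 30×85 + 24×95 + 19×105 = 13480
n = Σf = 178
Mean = 13480 / 178 = 75.7303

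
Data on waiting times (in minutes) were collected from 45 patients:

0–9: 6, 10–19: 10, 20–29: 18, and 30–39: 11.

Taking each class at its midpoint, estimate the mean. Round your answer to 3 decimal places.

Midpoints: 4.5, 14.5, 24.5, 34.5
Σfm = 6×4.5 + 10×14.5 + 18×24.5 + 11×34.5 = 992.5
n = Σf = 45
Mean = 992.5 / 45 = 22.0556

22.056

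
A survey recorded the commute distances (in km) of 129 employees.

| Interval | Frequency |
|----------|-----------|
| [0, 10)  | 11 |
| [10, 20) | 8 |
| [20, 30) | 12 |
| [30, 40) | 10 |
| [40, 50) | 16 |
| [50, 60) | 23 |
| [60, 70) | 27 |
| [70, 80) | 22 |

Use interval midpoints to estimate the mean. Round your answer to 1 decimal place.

Midpoints: 5, 15, 25, 35, 45, 55, 65, 75
Σfm = 11×5 + 8×15 + 12×25 + 10×35 + 16×45 + 23×55 + 27×65 + 22×75 = 6215
n = Σf = 129
Mean = 6215 / 129 = 48.1783

48.2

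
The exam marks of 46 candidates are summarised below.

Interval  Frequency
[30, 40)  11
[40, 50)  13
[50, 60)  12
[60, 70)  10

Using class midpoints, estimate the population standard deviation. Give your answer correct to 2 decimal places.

10.78

Midpoints: 35, 45, 55, 65
n = 46, Σfm = 2280, mean = 49.5652
Σfm² = 118350
Σf(m − x̄)² = Σfm² − (Σfm)²/n = 118350 − 2280²/46 = 5341.3043
Population variance = 5341.3043 / 46 = 116.1153
Standard deviation = √116.1153 = 10.7757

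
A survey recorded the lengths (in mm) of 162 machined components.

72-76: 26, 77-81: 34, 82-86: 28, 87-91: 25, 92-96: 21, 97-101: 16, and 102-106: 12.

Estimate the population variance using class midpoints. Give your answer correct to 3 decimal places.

84.321

Midpoints: 74, 79, 84, 89, 94, 99, 104
n = 162, Σfm = 13993, mean = 86.3765
Σfm² = 1222327
Σf(m − x̄)² = Σfm² − (Σfm)²/n = 1222327 − 13993²/162 = 13660.0309
Population variance = 13660.0309 / 162 = 84.3212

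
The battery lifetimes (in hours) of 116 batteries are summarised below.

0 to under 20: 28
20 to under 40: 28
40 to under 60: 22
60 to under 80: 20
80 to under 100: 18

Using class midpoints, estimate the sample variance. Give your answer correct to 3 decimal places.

Midpoints: 10, 30, 50, 70, 90
n = 116, Σfm = 5240, mean = 45.1724
Σfm² = 326800
Σf(m − x̄)² = Σfm² − (Σfm)²/n = 326800 − 5240²/116 = 90096.5517
Sample variance = 90096.5517 / 115 = 783.4483

783.448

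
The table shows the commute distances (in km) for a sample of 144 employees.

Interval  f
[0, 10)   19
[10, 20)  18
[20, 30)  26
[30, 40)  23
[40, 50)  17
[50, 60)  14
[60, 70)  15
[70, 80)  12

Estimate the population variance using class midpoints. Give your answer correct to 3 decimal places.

Midpoints: 5, 15, 25, 35, 45, 55, 65, 75
n = 144, Σfm = 5230, mean = 36.3194
Σfm² = 256600
Σf(m − x̄)² = Σfm² − (Σfm)²/n = 256600 − 5230²/144 = 66649.3056
Population variance = 66649.3056 / 144 = 462.8424

462.842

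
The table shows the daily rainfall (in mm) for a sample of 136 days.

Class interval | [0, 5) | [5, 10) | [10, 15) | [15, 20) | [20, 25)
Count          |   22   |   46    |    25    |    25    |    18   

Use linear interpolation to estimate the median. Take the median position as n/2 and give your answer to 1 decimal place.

10.0

Cumulative frequencies: 22, 68, 93, 118, 136
n = 136; position = n/2 = 68.
This falls in the class [5, 10): L = 5, F = 22, f = 46, h = 5.
Median ≈ 5 + ((68 − 22) / 46) × 5 = 10.0000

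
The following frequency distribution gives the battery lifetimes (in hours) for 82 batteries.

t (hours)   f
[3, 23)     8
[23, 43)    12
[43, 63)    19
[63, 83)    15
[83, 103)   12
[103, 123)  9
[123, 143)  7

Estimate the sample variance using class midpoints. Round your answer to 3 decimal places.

Midpoints: 13, 33, 53, 73, 93, 113, 133
n = 82, Σfm = 5666, mean = 69.0976
Σfm² = 490258
Σf(m − x̄)² = Σfm² − (Σfm)²/n = 490258 − 5666²/82 = 98751.2195
Sample variance = 98751.2195 / 81 = 1219.1509

1219.151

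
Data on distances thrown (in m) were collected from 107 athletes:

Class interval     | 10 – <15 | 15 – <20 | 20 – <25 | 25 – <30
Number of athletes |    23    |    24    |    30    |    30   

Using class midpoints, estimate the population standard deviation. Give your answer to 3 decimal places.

5.533

Midpoints: 12.5, 17.5, 22.5, 27.5
n = 107, Σfm = 2207.5, mean = 20.6308
Σfm² = 48818.75
Σf(m − x̄)² = Σfm² − (Σfm)²/n = 48818.75 − 2207.5²/107 = 3276.1682
Population variance = 3276.1682 / 107 = 30.6184
Standard deviation = √30.6184 = 5.5334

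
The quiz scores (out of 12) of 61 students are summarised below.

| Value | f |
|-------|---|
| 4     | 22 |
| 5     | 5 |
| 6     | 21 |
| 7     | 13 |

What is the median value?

Cumulative frequencies: 22, 27, 48, 61
n = 61, so the median is the value in position (n+1)/2 = 31.
Position 31 falls at value 6.

6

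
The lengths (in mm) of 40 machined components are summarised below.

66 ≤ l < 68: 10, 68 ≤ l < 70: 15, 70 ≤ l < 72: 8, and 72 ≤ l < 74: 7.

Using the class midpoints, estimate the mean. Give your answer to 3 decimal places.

Midpoints: 67, 69, 71, 73
Σfm = 10×67 + 15×69 + 8×71 + 7×73 = 2784
n = Σf = 40
Mean = 2784 / 40 = 69.6000

69.600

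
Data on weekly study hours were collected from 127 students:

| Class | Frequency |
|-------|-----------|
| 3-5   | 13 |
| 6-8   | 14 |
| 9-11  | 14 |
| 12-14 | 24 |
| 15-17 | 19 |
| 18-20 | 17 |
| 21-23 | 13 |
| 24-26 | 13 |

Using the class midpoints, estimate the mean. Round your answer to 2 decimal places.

Midpoints: 4, 7, 10, 13, 16, 19, 22, 25
Σfm = 13×4 + 14×7 + 14×10 + 24×13 + 19×16 + 17×19 + 13×22 + 13×25 = 1840
n = Σf = 127
Mean = 1840 / 127 = 14.4882

14.49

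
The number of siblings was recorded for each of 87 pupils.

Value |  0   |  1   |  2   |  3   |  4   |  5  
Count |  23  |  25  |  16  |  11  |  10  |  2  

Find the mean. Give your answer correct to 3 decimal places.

Values: 0, 1, 2, 3, 4, 5
Σfx = 23×0 + 25×1 + 16×2 + 11×3 + 10×4 + 2×5 = 140
n = Σf = 87
Mean = 140 / 87 = 1.6092

1.609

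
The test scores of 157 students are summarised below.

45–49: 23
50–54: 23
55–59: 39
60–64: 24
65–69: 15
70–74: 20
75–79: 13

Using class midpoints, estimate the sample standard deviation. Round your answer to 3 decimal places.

Midpoints: 47, 52, 57, 62, 67, 72, 77
n = 157, Σfm = 9434, mean = 60.0892
Σfm² = 580058
Σf(m − x̄)² = Σfm² − (Σfm)²/n = 580058 − 9434²/157 = 13176.7516
Sample variance = 13176.7516 / 156 = 84.4664
Standard deviation = √84.4664 = 9.1906

9.191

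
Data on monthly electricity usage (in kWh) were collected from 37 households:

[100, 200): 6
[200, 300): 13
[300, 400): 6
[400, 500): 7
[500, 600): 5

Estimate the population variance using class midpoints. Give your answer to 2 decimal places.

Midpoints: 150, 250, 350, 450, 550
n = 37, Σfm = 12150, mean = 328.3784
Σfm² = 4612500
Σf(m − x̄)² = Σfm² − (Σfm)²/n = 4612500 − 12150²/37 = 622702.7027
Population variance = 622702.7027 / 37 = 16829.8028

16829.80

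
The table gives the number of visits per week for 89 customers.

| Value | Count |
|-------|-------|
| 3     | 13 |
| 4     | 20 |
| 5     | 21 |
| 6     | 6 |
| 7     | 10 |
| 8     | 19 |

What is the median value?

5

Cumulative frequencies: 13, 33, 54, 60, 70, 89
n = 89, so the median is the value in position (n+1)/2 = 45.
Position 45 falls at value 5.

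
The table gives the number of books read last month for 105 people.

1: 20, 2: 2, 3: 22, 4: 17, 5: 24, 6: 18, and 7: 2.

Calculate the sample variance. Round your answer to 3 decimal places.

Values: 1, 2, 3, 4, 5, 6, 7
n = 105, Σfx = 400, mean = 3.8095
Σfx² = 1844
Σf(x − x̄)² = Σfx² − (Σfx)²/n = 1844 − 400²/105 = 320.1905
Sample variance = 320.1905 / 104 = 3.0788

3.079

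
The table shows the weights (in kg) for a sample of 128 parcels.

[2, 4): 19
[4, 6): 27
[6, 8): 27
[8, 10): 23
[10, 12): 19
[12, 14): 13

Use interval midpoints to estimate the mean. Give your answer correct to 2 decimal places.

Midpoints: 3, 5, 7, 9, 11, 13
Σfm = 19×3 + 27×5 + 27×7 + 23×9 + 19×11 + 13×13 = 966
n = Σf = 128
Mean = 966 / 128 = 7.5469

7.55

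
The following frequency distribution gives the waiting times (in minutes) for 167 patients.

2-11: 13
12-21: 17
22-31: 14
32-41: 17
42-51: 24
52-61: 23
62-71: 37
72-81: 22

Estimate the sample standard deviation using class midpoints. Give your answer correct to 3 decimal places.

21.976

Midpoints: 6.5, 16.5, 26.5, 36.5, 46.5, 56.5, 66.5, 76.5
n = 167, Σfm = 7915.5, mean = 47.3982
Σfm² = 455345.75
Σf(m − x̄)² = Σfm² − (Σfm)²/n = 455345.75 − 7915.5²/167 = 80165.2695
Sample variance = 80165.2695 / 166 = 482.9233
Standard deviation = √482.9233 = 21.9755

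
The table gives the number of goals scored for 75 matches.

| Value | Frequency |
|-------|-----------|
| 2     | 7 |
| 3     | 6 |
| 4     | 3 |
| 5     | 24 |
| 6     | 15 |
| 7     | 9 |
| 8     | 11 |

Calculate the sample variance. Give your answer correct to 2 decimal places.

3.08

Values: 2, 3, 4, 5, 6, 7, 8
n = 75, Σfx = 405, mean = 5.4000
Σfx² = 2415
Σf(x − x̄)² = Σfx² − (Σfx)²/n = 2415 − 405²/75 = 228.0000
Sample variance = 228.0000 / 74 = 3.0811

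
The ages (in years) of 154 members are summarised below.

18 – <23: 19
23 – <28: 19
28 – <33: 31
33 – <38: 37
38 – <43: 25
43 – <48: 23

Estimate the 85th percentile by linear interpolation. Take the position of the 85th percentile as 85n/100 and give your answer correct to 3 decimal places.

Cumulative frequencies: 19, 38, 69, 106, 131, 154
n = 154; position = 85n/100 = 130.9.
This falls in the class 38 – <43: L = 38, F = 106, f = 25, h = 5.
85th percentile ≈ 38 + ((130.9 − 106) / 25) × 5 = 42.9800

42.980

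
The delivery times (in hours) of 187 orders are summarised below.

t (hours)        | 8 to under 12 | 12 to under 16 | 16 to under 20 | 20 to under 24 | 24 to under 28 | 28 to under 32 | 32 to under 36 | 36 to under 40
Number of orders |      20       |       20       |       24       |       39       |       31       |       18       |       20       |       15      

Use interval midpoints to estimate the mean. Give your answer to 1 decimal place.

23.3

Midpoints: 10, 14, 18, 22, 26, 30, 34, 38
Σfm = 20×10 + 20×14 + 24×18 + 39×22 + 31×26 + 18×30 + 20×34 + 15×38 = 4366
n = Σf = 187
Mean = 4366 / 187 = 23.3476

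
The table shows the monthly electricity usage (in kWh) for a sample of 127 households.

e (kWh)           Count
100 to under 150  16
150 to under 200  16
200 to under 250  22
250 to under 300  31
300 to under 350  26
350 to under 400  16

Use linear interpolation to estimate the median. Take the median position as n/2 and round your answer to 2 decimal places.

Cumulative frequencies: 16, 32, 54, 85, 111, 127
n = 127; position = n/2 = 63.5.
This falls in the class 250 to under 300: L = 250, F = 54, f = 31, h = 50.
Median ≈ 250 + ((63.5 − 54) / 31) × 50 = 265.3226

265.32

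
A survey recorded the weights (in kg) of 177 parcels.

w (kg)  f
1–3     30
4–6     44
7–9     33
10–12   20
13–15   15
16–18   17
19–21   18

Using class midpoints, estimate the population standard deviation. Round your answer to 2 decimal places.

Midpoints: 2, 5, 8, 11, 14, 17, 20
n = 177, Σfm = 1623, mean = 9.1695
Σfm² = 20805
Σf(m − x̄)² = Σfm² − (Σfm)²/n = 20805 − 1623²/177 = 5922.9153
Population variance = 5922.9153 / 177 = 33.4628
Standard deviation = √33.4628 = 5.7847

5.78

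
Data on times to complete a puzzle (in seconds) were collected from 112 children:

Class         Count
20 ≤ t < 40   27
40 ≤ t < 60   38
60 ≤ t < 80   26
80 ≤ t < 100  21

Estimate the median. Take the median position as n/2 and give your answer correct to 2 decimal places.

55.26

Cumulative frequencies: 27, 65, 91, 112
n = 112; position = n/2 = 56.
This falls in the class 40 ≤ t < 60: L = 40, F = 27, f = 38, h = 20.
Median ≈ 40 + ((56 − 27) / 38) × 20 = 55.2632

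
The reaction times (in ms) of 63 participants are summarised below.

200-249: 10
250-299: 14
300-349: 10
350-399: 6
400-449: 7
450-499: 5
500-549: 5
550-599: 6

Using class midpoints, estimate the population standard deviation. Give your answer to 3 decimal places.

Midpoints: 224.5, 274.5, 324.5, 374.5, 424.5, 474.5, 524.5, 574.5
n = 63, Σfm = 22993.5, mean = 364.9762
Σfm² = 9196365.75
Σf(m − x̄)² = Σfm² − (Σfm)²/n = 9196365.75 − 22993.5²/63 = 804285.7143
Population variance = 804285.7143 / 63 = 12766.4399
Standard deviation = √12766.4399 = 112.9887

112.989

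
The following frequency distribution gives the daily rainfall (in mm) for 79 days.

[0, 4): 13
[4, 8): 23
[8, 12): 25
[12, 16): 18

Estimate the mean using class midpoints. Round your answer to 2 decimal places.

Midpoints: 2, 6, 10, 14
Σfm = 13×2 + 23×6 + 25×10 + 18×14 = 666
n = Σf = 79
Mean = 666 / 79 = 8.4304

8.43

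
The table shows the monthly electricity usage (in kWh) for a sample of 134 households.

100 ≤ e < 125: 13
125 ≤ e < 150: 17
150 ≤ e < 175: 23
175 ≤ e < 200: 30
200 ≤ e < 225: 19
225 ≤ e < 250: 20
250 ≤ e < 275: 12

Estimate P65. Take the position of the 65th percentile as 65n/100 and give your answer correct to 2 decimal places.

Cumulative frequencies: 13, 30, 53, 83, 102, 122, 134
n = 134; position = 65n/100 = 87.1.
This falls in the class 200 ≤ e < 225: L = 200, F = 83, f = 19, h = 25.
65th percentile ≈ 200 + ((87.1 − 83) / 19) × 25 = 205.3947

205.39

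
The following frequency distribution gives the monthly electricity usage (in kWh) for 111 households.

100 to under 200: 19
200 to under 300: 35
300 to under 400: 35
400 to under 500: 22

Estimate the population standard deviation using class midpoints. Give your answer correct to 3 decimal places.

Midpoints: 150, 250, 350, 450
n = 111, Σfm = 33750, mean = 304.0541
Σfm² = 11357500
Σf(m − x̄)² = Σfm² − (Σfm)²/n = 11357500 − 33750²/111 = 1095675.6757
Population variance = 1095675.6757 / 111 = 9870.9520
Standard deviation = √9870.9520 = 99.3527

99.353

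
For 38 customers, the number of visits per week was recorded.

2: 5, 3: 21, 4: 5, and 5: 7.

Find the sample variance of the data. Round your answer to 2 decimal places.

0.89

Values: 2, 3, 4, 5
n = 38, Σfx = 128, mean = 3.3684
Σfx² = 464
Σf(x − x̄)² = Σfx² − (Σfx)²/n = 464 − 128²/38 = 32.8421
Sample variance = 32.8421 / 37 = 0.8876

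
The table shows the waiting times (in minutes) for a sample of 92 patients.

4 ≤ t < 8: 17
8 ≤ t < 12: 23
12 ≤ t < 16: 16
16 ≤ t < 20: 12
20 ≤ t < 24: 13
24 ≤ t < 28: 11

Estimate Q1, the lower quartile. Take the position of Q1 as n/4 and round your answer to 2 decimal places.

9.04

Cumulative frequencies: 17, 40, 56, 68, 81, 92
n = 92; position = n/4 = 23.
This falls in the class 8 ≤ t < 12: L = 8, F = 17, f = 23, h = 4.
Lower quartile ≈ 8 + ((23 − 17) / 23) × 4 = 9.0435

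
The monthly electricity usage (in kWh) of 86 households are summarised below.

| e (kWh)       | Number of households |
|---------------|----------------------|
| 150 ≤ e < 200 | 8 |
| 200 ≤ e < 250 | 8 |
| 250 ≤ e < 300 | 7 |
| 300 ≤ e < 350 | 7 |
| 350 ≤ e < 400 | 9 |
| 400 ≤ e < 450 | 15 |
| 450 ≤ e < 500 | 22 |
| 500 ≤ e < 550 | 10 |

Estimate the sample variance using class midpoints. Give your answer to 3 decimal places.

12538.988

Midpoints: 175, 225, 275, 325, 375, 425, 475, 525
n = 86, Σfm = 32850, mean = 381.9767
Σfm² = 13613750
Σf(m − x̄)² = Σfm² − (Σfm)²/n = 13613750 − 32850²/86 = 1065813.9535
Sample variance = 1065813.9535 / 85 = 12538.9877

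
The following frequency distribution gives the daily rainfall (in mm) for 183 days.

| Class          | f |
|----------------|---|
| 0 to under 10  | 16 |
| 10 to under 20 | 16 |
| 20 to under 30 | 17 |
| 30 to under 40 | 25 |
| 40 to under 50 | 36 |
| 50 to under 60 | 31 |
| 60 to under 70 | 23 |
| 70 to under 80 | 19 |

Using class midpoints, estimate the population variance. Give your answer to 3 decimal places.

Midpoints: 5, 15, 25, 35, 45, 55, 65, 75
n = 183, Σfm = 7865, mean = 42.9781
Σfm² = 415975
Σf(m − x̄)² = Σfm² − (Σfm)²/n = 415975 − 7865²/183 = 77951.9126
Population variance = 77951.9126 / 183 = 425.9667

425.967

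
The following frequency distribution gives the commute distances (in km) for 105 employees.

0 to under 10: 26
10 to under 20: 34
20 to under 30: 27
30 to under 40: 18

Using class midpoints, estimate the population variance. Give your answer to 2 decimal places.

106.63

Midpoints: 5, 15, 25, 35
n = 105, Σfm = 1945, mean = 18.5238
Σfm² = 47225
Σf(m − x̄)² = Σfm² − (Σfm)²/n = 47225 − 1945²/105 = 11196.1905
Population variance = 11196.1905 / 105 = 106.6304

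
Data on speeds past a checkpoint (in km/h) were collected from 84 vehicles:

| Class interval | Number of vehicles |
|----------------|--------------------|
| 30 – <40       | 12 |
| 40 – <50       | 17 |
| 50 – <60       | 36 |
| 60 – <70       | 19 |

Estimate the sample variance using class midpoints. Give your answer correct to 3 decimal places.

Midpoints: 35, 45, 55, 65
n = 84, Σfm = 4400, mean = 52.3810
Σfm² = 238300
Σf(m − x̄)² = Σfm² − (Σfm)²/n = 238300 − 4400²/84 = 7823.8095
Sample variance = 7823.8095 / 83 = 94.2628

94.263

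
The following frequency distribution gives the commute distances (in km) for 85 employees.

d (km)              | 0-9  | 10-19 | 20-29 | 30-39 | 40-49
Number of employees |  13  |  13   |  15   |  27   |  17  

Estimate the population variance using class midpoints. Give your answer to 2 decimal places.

Midpoints: 4.5, 14.5, 24.5, 34.5, 44.5
n = 85, Σfm = 2302.5, mean = 27.0882
Σfm² = 77801.25
Σf(m − x̄)² = Σfm² − (Σfm)²/n = 77801.25 − 2302.5²/85 = 15430.5882
Population variance = 15430.5882 / 85 = 181.5363

181.54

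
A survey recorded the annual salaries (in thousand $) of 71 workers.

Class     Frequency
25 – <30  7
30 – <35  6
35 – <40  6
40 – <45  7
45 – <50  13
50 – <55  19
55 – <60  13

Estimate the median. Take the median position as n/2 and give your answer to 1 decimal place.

48.7

Cumulative frequencies: 7, 13, 19, 26, 39, 58, 71
n = 71; position = n/2 = 35.5.
This falls in the class 45 – <50: L = 45, F = 26, f = 13, h = 5.
Median ≈ 45 + ((35.5 − 26) / 13) × 5 = 48.6538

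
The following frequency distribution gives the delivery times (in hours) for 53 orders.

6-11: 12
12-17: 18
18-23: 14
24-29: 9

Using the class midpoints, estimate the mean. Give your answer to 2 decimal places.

16.76

Midpoints: 8.5, 14.5, 20.5, 26.5
Σfm = 12×8.5 + 18×14.5 + 14×20.5 + 9×26.5 = 888.5
n = Σf = 53
Mean = 888.5 / 53 = 16.7642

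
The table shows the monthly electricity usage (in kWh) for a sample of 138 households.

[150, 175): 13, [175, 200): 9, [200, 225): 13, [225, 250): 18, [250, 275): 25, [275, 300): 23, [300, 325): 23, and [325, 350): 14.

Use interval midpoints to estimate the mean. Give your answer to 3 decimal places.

Midpoints: 162.5, 187.5, 212.5, 237.5, 262.5, 287.5, 312.5, 337.5
Σfm = 13×162.5 + 9×187.5 + 13×212.5 + 18×237.5 + 25×262.5 + 23×287.5 + 23×312.5 + 14×337.5 = 35925
n = Σf = 138
Mean = 35925 / 138 = 260.3261

260.326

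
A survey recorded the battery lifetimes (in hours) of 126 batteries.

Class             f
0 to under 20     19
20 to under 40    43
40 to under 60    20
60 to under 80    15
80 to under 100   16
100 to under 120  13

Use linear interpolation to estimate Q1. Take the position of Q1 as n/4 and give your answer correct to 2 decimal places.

25.81

Cumulative frequencies: 19, 62, 82, 97, 113, 126
n = 126; position = n/4 = 31.5.
This falls in the class 20 to under 40: L = 20, F = 19, f = 43, h = 20.
Lower quartile ≈ 20 + ((31.5 − 19) / 43) × 20 = 25.8140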